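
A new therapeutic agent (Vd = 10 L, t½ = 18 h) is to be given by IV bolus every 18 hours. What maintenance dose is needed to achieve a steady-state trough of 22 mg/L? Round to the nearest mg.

220 mg

τ/t½ = 18/18 ≈ 1, so f = (1/2)^(18/18) ≈ 0.500000.
Cmin,ss = (D/Vd)·f/(1−f), so D = Cmin,ss·Vd·(1−f)/f.
D = 22 × 10 × (1−f)/f ≈ 22 × 10 × 1.00000 ≈ 220.00 mg.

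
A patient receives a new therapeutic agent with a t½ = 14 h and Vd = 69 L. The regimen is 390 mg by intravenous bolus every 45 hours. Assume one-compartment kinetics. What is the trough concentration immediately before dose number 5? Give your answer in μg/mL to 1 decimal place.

0.7 μg/mL

f = (1/2)^(τ/t½) = (1/2)^(45/14) ≈ 0.1077.
C₀ = D/Vd = 390/69 ≈ 5.652 μg/mL.
Before the 5th dose, 4 doses have been given. Superposition: Cmin = C₀·(f + f² + … + f^4).
≈ 5.652 × (0.1077 + 0.0116 + 0.0012 + 0.0001) ≈ 5.652 × 0.1206 ≈ 0.682 μg/mL.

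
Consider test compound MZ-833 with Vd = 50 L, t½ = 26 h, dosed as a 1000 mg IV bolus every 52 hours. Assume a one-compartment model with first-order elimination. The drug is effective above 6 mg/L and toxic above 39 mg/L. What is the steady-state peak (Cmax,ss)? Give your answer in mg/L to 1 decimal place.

26.7 mg/L

The dosing interval is 2 half-lives, so f = 2^(−2) = 0.25.
At steady state, R = 1/(1 − 0.25) = 4/3.
Single-dose peak C₀ = D/Vd = 1000/50 = 20 mg/L.
Steady-state peak Cmax,ss = C₀·R = 20 × 4/3 ≈ 26.667 mg/L.
Peak 26.7 mg/L vs MTC 39 mg/L: below toxic threshold.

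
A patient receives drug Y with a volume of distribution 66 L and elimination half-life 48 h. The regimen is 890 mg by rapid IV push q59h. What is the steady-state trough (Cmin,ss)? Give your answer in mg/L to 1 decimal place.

10.0 mg/L

k = ln2/t½ = ln2/48 ≈ 0.014441 h⁻¹; fraction remaining f = e^(−kτ) = e^(−0.014441×59) ≈ 0.4266.
Accumulation ratio R = 1/(1 − f) ≈ 1/0.5734 ≈ 1.7440.
Single-dose peak C₀ = D/Vd = 890/66 ≈ 13.485 mg/L.
Cmax,ss = C₀/(1 − f) ≈ 13.485/0.5734 ≈ 23.518 mg/L.
One interval later, Cmin,ss = Cmax,ss·e^(−kτ) ≈ 23.518 × 0.4266 ≈ 10.033 mg/L.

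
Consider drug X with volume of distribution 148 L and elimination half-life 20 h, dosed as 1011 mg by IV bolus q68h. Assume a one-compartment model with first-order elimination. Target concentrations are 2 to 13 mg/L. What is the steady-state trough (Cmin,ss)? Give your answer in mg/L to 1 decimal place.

0.7 mg/L

τ/t½ = 68/20 ≈ 3.4, so fraction remaining f = (1/2)^(68/20) ≈ 0.0947.
Each bolus raises the concentration by D/Vd = 1011/148 ≈ 6.831 mg/L.
Steady-state trough Cmin,ss = C₀·f/(1−f) ≈ 6.831 × 0.0947/0.9053 ≈ 0.715 mg/L.
Trough 0.7 mg/L vs MEC 2 mg/L: subtherapeutic.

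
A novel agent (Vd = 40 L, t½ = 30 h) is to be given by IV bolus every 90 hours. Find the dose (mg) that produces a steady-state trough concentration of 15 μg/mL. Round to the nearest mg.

4200 mg

τ/t½ = 90/30 ≈ 3, so f = (1/2)^(90/30) ≈ 0.125000.
Cmin,ss = (D/Vd)·f/(1−f), so D = Cmin,ss·Vd·(1−f)/f.
D = 15 × 40 × (1−f)/f ≈ 15 × 40 × 7.00000 ≈ 4200.00 mg.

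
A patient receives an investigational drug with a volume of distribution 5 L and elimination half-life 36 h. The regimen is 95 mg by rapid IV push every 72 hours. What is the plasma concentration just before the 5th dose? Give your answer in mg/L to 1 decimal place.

f = (1/2)^(τ/t½) = (1/2)^(72/36) ≈ 0.2500.
C₀ = D/Vd = 95/5 ≈ 19.000 mg/L.
Before the 5th dose, 4 doses have been given. Superposition: Cmin = C₀·(f + f² + … + f^4).
≈ 19.000 × (0.2500 + 0.0625 + 0.0156 + 0.0039) ≈ 19.000 × 0.3320 ≈ 6.308 mg/L.

6.3 mg/L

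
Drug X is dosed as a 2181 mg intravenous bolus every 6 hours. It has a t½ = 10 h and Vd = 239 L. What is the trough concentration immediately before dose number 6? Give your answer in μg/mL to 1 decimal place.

15.5 μg/mL

f = (1/2)^(τ/t½) = (1/2)^(6/10) ≈ 0.6598.
C₀ = D/Vd = 2181/239 ≈ 9.126 μg/mL.
Before the 6th dose, 5 doses have been given. Superposition: Cmin = C₀·(f + f² + … + f^5).
≈ 9.126 × (0.6598 + 0.4353 + 0.2872 + 0.1895 + 0.1250) ≈ 9.126 × 1.6968 ≈ 15.485 μg/mL.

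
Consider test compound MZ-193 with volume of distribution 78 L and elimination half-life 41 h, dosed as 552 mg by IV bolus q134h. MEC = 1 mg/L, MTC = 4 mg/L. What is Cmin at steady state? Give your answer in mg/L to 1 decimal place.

0.8 mg/L

Over one 134-h interval, 134/41 ≈ 3.2683 half-lives elapse, leaving f ≈ 0.1038 of each dose.
Single-dose peak C₀ = D/Vd = 552/78 ≈ 7.077 mg/L.
Steady-state trough Cmin,ss = C₀·f/(1−f) ≈ 7.077 × 0.1038/0.8962 ≈ 0.820 mg/L.
Trough 0.8 mg/L vs MEC 1 mg/L: subtherapeutic.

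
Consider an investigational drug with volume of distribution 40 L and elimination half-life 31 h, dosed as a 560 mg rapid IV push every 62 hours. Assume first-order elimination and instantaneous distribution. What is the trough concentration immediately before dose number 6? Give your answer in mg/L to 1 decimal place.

f = (1/2)^(τ/t½) = (1/2)^(62/31) ≈ 0.2500.
C₀ = D/Vd = 560/40 ≈ 14.000 mg/L.
Before the 6th dose, 5 doses have been given. Superposition: Cmin = C₀·(f + f² + … + f^5).
≈ 14.000 × (0.2500 + 0.0625 + 0.0156 + 0.0039 + 0.0010) ≈ 14.000 × 0.3330 ≈ 4.662 mg/L.

4.7 mg/L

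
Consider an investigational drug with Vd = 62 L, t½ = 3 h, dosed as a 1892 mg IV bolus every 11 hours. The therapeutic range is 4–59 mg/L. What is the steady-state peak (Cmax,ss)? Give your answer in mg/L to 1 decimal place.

33.1 mg/L

k = ln2/t½ = ln2/3 ≈ 0.231049 h⁻¹; fraction remaining f = e^(−kτ) = e^(−0.231049×11) ≈ 0.0787.
At steady state, accumulation factor R = 1/(1 − e^(−kτ)) ≈ 1.0854.
Single-dose peak C₀ = D/Vd = 1892/62 ≈ 30.516 mg/L.
Cmax,ss = C₀/(1 − f) ≈ 30.516/0.9213 ≈ 33.123 mg/L.
Peak 33.1 mg/L vs MTC 59 mg/L: below toxic threshold.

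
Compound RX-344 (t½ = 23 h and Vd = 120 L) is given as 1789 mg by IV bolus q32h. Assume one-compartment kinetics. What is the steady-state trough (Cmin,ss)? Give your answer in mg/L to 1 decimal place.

9.2 mg/L

Over one 32-h interval, 32/23 ≈ 1.3913 half-lives elapse, leaving f ≈ 0.3812 of each dose.
Each bolus raises the concentration by D/Vd = 1789/120 ≈ 14.908 mg/L.
Steady-state trough Cmin,ss = C₀·f/(1−f) ≈ 14.908 × 0.3812/0.6188 ≈ 9.184 mg/L.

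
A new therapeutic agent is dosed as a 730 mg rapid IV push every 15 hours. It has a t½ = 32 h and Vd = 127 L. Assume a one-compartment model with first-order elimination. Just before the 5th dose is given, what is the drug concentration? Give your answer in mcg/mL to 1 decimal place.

10.9 mcg/mL

f = (1/2)^(τ/t½) = (1/2)^(15/32) ≈ 0.7226.
C₀ = D/Vd = 730/127 ≈ 5.748 mcg/mL.
Before the 5th dose, 4 doses have been given. Superposition: Cmin = C₀·(f + f² + … + f^4).
≈ 5.748 × (0.7226 + 0.5222 + 0.3773 + 0.2726) ≈ 5.748 × 1.8947 ≈ 10.891 mcg/mL.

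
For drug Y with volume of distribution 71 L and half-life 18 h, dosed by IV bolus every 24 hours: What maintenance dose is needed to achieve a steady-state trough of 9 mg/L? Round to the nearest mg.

971 mg

τ/t½ = 24/18 ≈ 1.3333, so f = (1/2)^(24/18) ≈ 0.396850.
Cmin,ss = (D/Vd)·f/(1−f), so D = Cmin,ss·Vd·(1−f)/f.
D = 9 × 71 × (1−f)/f ≈ 9 × 71 × 1.51984 ≈ 971.18 mg.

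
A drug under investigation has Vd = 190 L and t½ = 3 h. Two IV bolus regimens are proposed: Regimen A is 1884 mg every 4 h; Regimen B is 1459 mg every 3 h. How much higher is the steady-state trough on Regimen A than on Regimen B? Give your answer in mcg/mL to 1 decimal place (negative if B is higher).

-1.2 mcg/mL

Regimen A: f = (1/2)^(4/3) ≈ 0.3969; Cmin,ss = (1884/190)·f/(1−f) ≈ 6.526 mcg/mL.
Regimen B: f = (1/2)^(3/3) ≈ 0.5000; Cmin,ss = (1459/190)·f/(1−f) ≈ 7.679 mcg/mL.
Difference ≈ 6.526 − 7.679 ≈ -1.153 mcg/mL.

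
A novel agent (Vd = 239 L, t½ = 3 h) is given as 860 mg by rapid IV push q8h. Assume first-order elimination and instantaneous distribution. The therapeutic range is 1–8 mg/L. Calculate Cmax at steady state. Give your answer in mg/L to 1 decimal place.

τ/t½ = 8/3 ≈ 2.6667, so fraction remaining f = (1/2)^(8/3) ≈ 0.1575.
Accumulation ratio R = 1/(1 − f) ≈ 1/0.8425 ≈ 1.1869.
Single-dose peak C₀ = D/Vd = 860/239 ≈ 3.598 mg/L.
Cmax,ss = C₀/(1 − f) ≈ 3.598/0.8425 ≈ 4.271 mg/L.
Peak 4.3 mg/L vs MTC 8 mg/L: below toxic threshold.

4.3 mg/L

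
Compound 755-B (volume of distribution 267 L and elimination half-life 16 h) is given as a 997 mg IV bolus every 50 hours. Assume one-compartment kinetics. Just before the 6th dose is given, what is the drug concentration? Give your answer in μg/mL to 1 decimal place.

f = (1/2)^(τ/t½) = (1/2)^(50/16) ≈ 0.1146.
C₀ = D/Vd = 997/267 ≈ 3.734 μg/mL.
Before the 6th dose, 5 doses have been given. Superposition: Cmin = C₀·(f + f² + … + f^5).
≈ 3.734 × (0.1146 + 0.0131 + 0.0015 + 0.0002 + 0.0000) ≈ 3.734 × 0.1294 ≈ 0.483 μg/mL.

0.5 μg/mL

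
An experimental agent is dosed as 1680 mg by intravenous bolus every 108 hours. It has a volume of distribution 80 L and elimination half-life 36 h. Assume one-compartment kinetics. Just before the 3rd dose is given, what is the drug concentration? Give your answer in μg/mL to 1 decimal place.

3.0 μg/mL

f = (1/2)^(τ/t½) = (1/2)^(108/36) ≈ 0.1250.
C₀ = D/Vd = 1680/80 ≈ 21.000 μg/mL.
Before the 3rd dose, 2 doses have been given. Superposition: Cmin = C₀·(f + f²).
≈ 21.000 × (0.1250 + 0.0156) ≈ 21.000 × 0.1406 ≈ 2.953 μg/mL.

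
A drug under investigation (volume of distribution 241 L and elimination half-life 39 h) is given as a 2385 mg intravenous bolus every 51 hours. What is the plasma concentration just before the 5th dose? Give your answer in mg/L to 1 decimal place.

6.5 mg/L

f = (1/2)^(τ/t½) = (1/2)^(51/39) ≈ 0.4040.
C₀ = D/Vd = 2385/241 ≈ 9.896 mg/L.
Before the 5th dose, 4 doses have been given. Superposition: Cmin = C₀·(f + f² + … + f^4).
≈ 9.896 × (0.4040 + 0.1632 + 0.0659 + 0.0266) ≈ 9.896 × 0.6597 ≈ 6.528 mg/L.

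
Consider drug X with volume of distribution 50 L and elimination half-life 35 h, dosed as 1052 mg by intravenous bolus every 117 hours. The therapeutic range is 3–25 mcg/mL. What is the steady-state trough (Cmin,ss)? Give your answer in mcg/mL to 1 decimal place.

τ/t½ = 117/35 ≈ 3.3429, so fraction remaining f = (1/2)^(117/35) ≈ 0.0986.
Single-dose peak C₀ = D/Vd = 1052/50 ≈ 21.040 mcg/mL.
Steady-state trough Cmin,ss = C₀·f/(1−f) ≈ 21.040 × 0.0986/0.9014 ≈ 2.301 mcg/mL.
Trough 2.3 mcg/mL vs MEC 3 mcg/mL: subtherapeutic.

2.3 mcg/mL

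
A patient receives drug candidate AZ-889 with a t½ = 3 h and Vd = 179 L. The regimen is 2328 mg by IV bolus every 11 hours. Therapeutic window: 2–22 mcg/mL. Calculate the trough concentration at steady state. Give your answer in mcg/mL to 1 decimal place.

k = ln2/t½ = ln2/3 ≈ 0.231049 h⁻¹; fraction remaining f = e^(−kτ) = e^(−0.231049×11) ≈ 0.0787.
At steady state, accumulation factor R = 1/(1 − e^(−kτ)) ≈ 1.0854.
Single-dose peak C₀ = D/Vd = 2328/179 ≈ 13.006 mcg/mL.
Cmax,ss = C₀/(1 − f) ≈ 13.006/0.9213 ≈ 14.117 mcg/mL.
One interval later, Cmin,ss = Cmax,ss·e^(−kτ) ≈ 14.117 × 0.0787 ≈ 1.111 mcg/mL.
Trough 1.1 mcg/mL vs MEC 2 mcg/mL: subtherapeutic.

1.1 mcg/mL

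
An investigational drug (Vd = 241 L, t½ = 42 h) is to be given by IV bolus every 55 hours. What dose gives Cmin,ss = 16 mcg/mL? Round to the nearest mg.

τ/t½ = 55/42 ≈ 1.3095, so f = (1/2)^(55/42) ≈ 0.403454.
Cmin,ss = (D/Vd)·f/(1−f), so D = Cmin,ss·Vd·(1−f)/f.
D = 16 × 241 × (1−f)/f ≈ 16 × 241 × 1.47860 ≈ 5701.48 mg.

5701 mg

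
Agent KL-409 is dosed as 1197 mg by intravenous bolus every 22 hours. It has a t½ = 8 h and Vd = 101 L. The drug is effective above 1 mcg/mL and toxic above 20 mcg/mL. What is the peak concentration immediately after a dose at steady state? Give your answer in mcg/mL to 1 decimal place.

k = ln2/t½ = ln2/8 ≈ 0.086643 h⁻¹; fraction remaining f = e^(−kτ) = e^(−0.086643×22) ≈ 0.1487.
At steady state, accumulation factor R = 1/(1 − e^(−kτ)) ≈ 1.1747.
Single-dose peak C₀ = D/Vd = 1197/101 ≈ 11.851 mcg/mL.
Steady-state peak Cmax,ss = C₀·R ≈ 11.851 × 1.1747 ≈ 13.921 mcg/mL.
Peak 13.9 mcg/mL vs MTC 20 mcg/mL: below toxic threshold.

13.9 mcg/mL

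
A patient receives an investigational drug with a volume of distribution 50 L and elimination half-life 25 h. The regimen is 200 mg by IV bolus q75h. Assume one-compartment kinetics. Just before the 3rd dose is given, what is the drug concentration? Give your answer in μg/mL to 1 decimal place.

0.6 μg/mL

f = (1/2)^(τ/t½) = (1/2)^(75/25) ≈ 0.1250.
C₀ = D/Vd = 200/50 ≈ 4.000 μg/mL.
Before the 3rd dose, 2 doses have been given. Superposition: Cmin = C₀·(f + f²).
≈ 4.000 × (0.1250 + 0.0156) ≈ 4.000 × 0.1406 ≈ 0.562 μg/mL.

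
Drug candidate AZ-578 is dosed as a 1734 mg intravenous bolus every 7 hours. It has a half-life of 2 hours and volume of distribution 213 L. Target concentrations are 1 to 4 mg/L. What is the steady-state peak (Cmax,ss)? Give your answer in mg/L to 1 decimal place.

k = ln2/t½ = ln2/2 ≈ 0.346574 h⁻¹; fraction remaining f = e^(−kτ) = e^(−0.346574×7) ≈ 0.0884.
At steady state, accumulation factor R = 1/(1 − e^(−kτ)) ≈ 1.0970.
Single-dose peak C₀ = D/Vd = 1734/213 ≈ 8.141 mg/L.
Steady-state peak Cmax,ss = C₀·R ≈ 8.141 × 1.0970 ≈ 8.931 mg/L.
Peak 8.9 mg/L vs MTC 4 mg/L: exceeds toxic threshold.

8.9 mg/L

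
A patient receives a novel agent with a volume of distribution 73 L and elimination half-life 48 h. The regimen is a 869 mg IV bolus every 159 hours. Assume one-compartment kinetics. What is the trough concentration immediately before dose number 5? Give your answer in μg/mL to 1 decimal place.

1.3 μg/mL

f = (1/2)^(τ/t½) = (1/2)^(159/48) ≈ 0.1007.
C₀ = D/Vd = 869/73 ≈ 11.904 μg/mL.
Before the 5th dose, 4 doses have been given. Superposition: Cmin = C₀·(f + f² + … + f^4).
≈ 11.904 × (0.1007 + 0.0101 + 0.0010 + 0.0001) ≈ 11.904 × 0.1119 ≈ 1.332 μg/mL.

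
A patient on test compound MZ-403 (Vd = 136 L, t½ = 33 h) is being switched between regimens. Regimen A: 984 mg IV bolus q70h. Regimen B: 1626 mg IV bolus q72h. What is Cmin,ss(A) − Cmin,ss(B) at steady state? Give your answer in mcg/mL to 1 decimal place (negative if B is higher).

-1.2 mcg/mL

Regimen A: f = (1/2)^(70/33) ≈ 0.2299; Cmin,ss = (984/136)·f/(1−f) ≈ 2.160 mcg/mL.
Regimen B: f = (1/2)^(72/33) ≈ 0.2204; Cmin,ss = (1626/136)·f/(1−f) ≈ 3.380 mcg/mL.
Difference ≈ 2.160 − 3.380 ≈ -1.220 mcg/mL.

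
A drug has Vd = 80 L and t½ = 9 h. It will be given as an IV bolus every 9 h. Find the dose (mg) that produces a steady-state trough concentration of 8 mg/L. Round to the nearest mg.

τ/t½ = 9/9 ≈ 1, so f = (1/2)^(9/9) ≈ 0.500000.
Cmin,ss = (D/Vd)·f/(1−f), so D = Cmin,ss·Vd·(1−f)/f.
D = 8 × 80 × (1−f)/f ≈ 8 × 80 × 1.00000 ≈ 640.00 mg.

640 mg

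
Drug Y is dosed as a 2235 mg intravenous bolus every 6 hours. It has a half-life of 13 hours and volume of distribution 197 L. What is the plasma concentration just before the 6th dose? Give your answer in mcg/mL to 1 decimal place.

f = (1/2)^(τ/t½) = (1/2)^(6/13) ≈ 0.7262.
C₀ = D/Vd = 2235/197 ≈ 11.345 mcg/mL.
Before the 6th dose, 5 doses have been given. Superposition: Cmin = C₀·(f + f² + … + f^5).
≈ 11.345 × (0.7262 + 0.5274 + 0.3830 + 0.2781 + 0.2020) ≈ 11.345 × 2.1167 ≈ 24.014 mcg/mL.

24.0 mcg/mL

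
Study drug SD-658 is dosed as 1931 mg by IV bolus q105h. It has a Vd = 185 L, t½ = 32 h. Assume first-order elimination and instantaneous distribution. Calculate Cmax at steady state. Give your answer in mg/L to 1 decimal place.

k = ln2/t½ = ln2/32 ≈ 0.021661 h⁻¹; fraction remaining f = e^(−kτ) = e^(−0.021661×105) ≈ 0.1029.
At steady state, accumulation factor R = 1/(1 − e^(−kτ)) ≈ 1.1147.
Single-dose peak C₀ = D/Vd = 1931/185 ≈ 10.438 mg/L.
Cmax,ss = C₀/(1 − f) ≈ 10.438/0.8971 ≈ 11.635 mg/L.

11.6 mg/L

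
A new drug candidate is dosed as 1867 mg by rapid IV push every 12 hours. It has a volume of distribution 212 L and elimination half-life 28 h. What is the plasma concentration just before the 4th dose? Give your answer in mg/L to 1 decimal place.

15.0 mg/L

f = (1/2)^(τ/t½) = (1/2)^(12/28) ≈ 0.7430.
C₀ = D/Vd = 1867/212 ≈ 8.807 mg/L.
Before the 4th dose, 3 doses have been given. Superposition: Cmin = C₀·(f + f² + … + f^3).
≈ 8.807 × (0.7430 + 0.5520 + 0.4102) ≈ 8.807 × 1.7052 ≈ 15.018 mg/L.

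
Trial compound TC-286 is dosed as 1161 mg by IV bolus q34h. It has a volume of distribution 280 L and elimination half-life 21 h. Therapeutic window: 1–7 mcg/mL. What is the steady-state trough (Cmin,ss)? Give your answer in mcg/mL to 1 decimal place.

2.0 mcg/mL

k = ln2/t½ = ln2/21 ≈ 0.033007 h⁻¹; fraction remaining f = e^(−kτ) = e^(−0.033007×34) ≈ 0.3256.
Accumulation ratio R = 1/(1 − f) ≈ 1/0.6744 ≈ 1.4828.
Single-dose peak C₀ = D/Vd = 1161/280 ≈ 4.146 mcg/mL.
Steady-state peak Cmax,ss = C₀·R ≈ 4.146 × 1.4828 ≈ 6.148 mcg/mL.
One interval later, Cmin,ss = Cmax,ss·e^(−kτ) ≈ 6.148 × 0.3256 ≈ 2.002 mcg/mL.
Trough 2.0 mcg/mL vs MEC 1 mcg/mL: adequate.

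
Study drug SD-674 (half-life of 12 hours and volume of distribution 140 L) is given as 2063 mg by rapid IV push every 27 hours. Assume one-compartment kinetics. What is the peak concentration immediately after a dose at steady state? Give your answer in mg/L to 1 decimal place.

k = ln2/t½ = ln2/12 ≈ 0.057762 h⁻¹; fraction remaining f = e^(−kτ) = e^(−0.057762×27) ≈ 0.2102.
Accumulation ratio R = 1/(1 − f) ≈ 1/0.7898 ≈ 1.2661.
Each bolus raises the concentration by D/Vd = 2063/140 ≈ 14.736 mg/L.
Steady-state peak Cmax,ss = C₀·R ≈ 14.736 × 1.2661 ≈ 18.657 mg/L.

18.7 mg/L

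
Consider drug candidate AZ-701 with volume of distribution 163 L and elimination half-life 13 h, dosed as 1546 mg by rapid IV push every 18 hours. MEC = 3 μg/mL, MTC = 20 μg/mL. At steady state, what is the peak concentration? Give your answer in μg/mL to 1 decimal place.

15.4 μg/mL

k = ln2/t½ = ln2/13 ≈ 0.053319 h⁻¹; fraction remaining f = e^(−kτ) = e^(−0.053319×18) ≈ 0.3830.
Accumulation ratio R = 1/(1 − f) ≈ 1/0.6170 ≈ 1.6207.
Single-dose peak C₀ = D/Vd = 1546/163 ≈ 9.485 μg/mL.
Cmax,ss = C₀/(1 − f) ≈ 9.485/0.6170 ≈ 15.373 μg/mL.
Peak 15.4 μg/mL vs MTC 20 μg/mL: below toxic threshold.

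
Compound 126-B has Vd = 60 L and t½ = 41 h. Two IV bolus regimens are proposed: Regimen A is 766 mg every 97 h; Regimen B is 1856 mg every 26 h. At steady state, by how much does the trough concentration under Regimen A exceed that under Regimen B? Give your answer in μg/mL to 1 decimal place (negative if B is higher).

Regimen A: f = (1/2)^(97/41) ≈ 0.1940; Cmin,ss = (766/60)·f/(1−f) ≈ 3.073 μg/mL.
Regimen B: f = (1/2)^(26/41) ≈ 0.6443; Cmin,ss = (1856/60)·f/(1−f) ≈ 56.031 μg/mL.
Difference ≈ 3.073 − 56.031 ≈ -52.958 μg/mL.

-53.0 μg/mL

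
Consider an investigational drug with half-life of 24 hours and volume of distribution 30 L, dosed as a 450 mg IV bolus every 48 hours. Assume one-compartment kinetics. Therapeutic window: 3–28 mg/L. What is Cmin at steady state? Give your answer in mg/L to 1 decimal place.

5.0 mg/L

The dosing interval is 2 half-lives, so f = 2^(−2) = 0.25.
Accumulation ratio R = 1/(1 − f) = 1/0.75 = 4/3.
Single-dose peak C₀ = D/Vd = 450/30 = 15 mg/L.
Steady-state peak Cmax,ss = C₀·R = 15 × 4/3 ≈ 20.000 mg/L.
Steady-state trough Cmin,ss = Cmax,ss·f ≈ 20.000 × 0.25 ≈ 5.000 mg/L.
Trough 5.0 mg/L vs MEC 3 mg/L: adequate.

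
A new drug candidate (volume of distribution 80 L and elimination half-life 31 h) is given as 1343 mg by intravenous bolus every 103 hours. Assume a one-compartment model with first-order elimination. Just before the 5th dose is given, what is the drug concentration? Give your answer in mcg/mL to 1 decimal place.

1.9 mcg/mL

f = (1/2)^(τ/t½) = (1/2)^(103/31) ≈ 0.1000.
C₀ = D/Vd = 1343/80 ≈ 16.788 mcg/mL.
Before the 5th dose, 4 doses have been given. Superposition: Cmin = C₀·(f + f² + … + f^4).
≈ 16.788 × (0.1000 + 0.0100 + 0.0010 + 0.0001) ≈ 16.788 × 0.1111 ≈ 1.865 mcg/mL.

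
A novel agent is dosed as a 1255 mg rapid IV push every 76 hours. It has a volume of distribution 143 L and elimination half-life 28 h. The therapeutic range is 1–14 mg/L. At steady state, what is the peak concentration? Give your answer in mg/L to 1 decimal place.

τ/t½ = 76/28 ≈ 2.7143, so fraction remaining f = (1/2)^(76/28) ≈ 0.1524.
Accumulation ratio R = 1/(1 − f) ≈ 1/0.8476 ≈ 1.1798.
Each bolus raises the concentration by D/Vd = 1255/143 ≈ 8.776 mg/L.
Steady-state peak Cmax,ss = C₀·R ≈ 8.776 × 1.1798 ≈ 10.354 mg/L.
Peak 10.4 mg/L vs MTC 14 mg/L: below toxic threshold.

10.4 mg/L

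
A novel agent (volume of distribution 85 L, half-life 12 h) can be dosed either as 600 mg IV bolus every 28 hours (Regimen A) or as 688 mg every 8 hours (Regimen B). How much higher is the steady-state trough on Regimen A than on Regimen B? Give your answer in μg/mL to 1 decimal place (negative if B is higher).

-12.0 μg/mL

Regimen A: f = (1/2)^(28/12) ≈ 0.1984; Cmin,ss = (600/85)·f/(1−f) ≈ 1.747 μg/mL.
Regimen B: f = (1/2)^(8/12) ≈ 0.6300; Cmin,ss = (688/85)·f/(1−f) ≈ 13.782 μg/mL.
Difference ≈ 1.747 − 13.782 ≈ -12.035 μg/mL.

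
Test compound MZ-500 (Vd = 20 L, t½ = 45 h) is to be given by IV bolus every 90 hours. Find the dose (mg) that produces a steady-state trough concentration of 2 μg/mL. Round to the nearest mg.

120 mg

τ/t½ = 90/45 ≈ 2, so f = (1/2)^(90/45) ≈ 0.250000.
Cmin,ss = (D/Vd)·f/(1−f), so D = Cmin,ss·Vd·(1−f)/f.
D = 2 × 20 × (1−f)/f ≈ 2 × 20 × 3.00000 ≈ 120.00 mg.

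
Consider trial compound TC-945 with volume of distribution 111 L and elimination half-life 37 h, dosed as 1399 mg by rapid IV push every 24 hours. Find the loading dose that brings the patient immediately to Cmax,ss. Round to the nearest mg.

f = (1/2)^(24/37) ≈ 0.637878; accumulation ratio R = 1/(1−f) ≈ 2.76150.
Loading dose to hit Cmax,ss on first dose: D_load = D_maint·R ≈ 1399 × 2.76150 ≈ 3863.34 mg.

3863 mg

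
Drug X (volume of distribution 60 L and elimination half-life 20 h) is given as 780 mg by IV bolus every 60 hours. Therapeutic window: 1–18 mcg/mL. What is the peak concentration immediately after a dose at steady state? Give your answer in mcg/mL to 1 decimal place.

τ = 60 h = 3 half-lives, so f = (1/2)^3 = 0.125.
Accumulation ratio R = 1/(1 − f) = 1/0.875 = 8/7.
Single-dose peak C₀ = D/Vd = 780/60 = 13 mcg/mL.
Steady-state peak Cmax,ss = C₀·R = 13 × 8/7 ≈ 14.857 mcg/mL.
Peak 14.9 mcg/mL vs MTC 18 mcg/mL: below toxic threshold.

14.9 mcg/mL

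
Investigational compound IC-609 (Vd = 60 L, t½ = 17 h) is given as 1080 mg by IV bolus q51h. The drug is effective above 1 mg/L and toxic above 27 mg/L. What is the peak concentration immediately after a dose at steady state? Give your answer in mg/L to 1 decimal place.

The dosing interval is 3 half-lives, so f = 2^(−3) = 0.125.
At steady state, R = 1/(1 − 0.125) = 8/7.
Single-dose peak C₀ = D/Vd = 1080/60 = 18 mg/L.
Steady-state peak Cmax,ss = C₀·R = 18 × 8/7 ≈ 20.571 mg/L.
Peak 20.6 mg/L vs MTC 27 mg/L: below toxic threshold.

20.6 mg/L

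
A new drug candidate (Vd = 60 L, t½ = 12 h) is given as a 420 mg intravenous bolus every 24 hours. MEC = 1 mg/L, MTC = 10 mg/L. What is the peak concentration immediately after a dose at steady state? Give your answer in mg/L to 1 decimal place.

τ = 24 h = 2 half-lives, so f = (1/2)^2 = 0.25.
Accumulation ratio R = 1/(1 − f) = 1/0.75 = 4/3.
Single-dose peak C₀ = D/Vd = 420/60 = 7 mg/L.
Steady-state peak Cmax,ss = C₀·R = 7 × 4/3 ≈ 9.333 mg/L.
Peak 9.3 mg/L vs MTC 10 mg/L: below toxic threshold.

9.3 mg/L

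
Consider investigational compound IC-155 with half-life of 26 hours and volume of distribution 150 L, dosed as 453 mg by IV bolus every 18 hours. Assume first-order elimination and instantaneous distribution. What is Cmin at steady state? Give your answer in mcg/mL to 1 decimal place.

4.9 mcg/mL

Over one 18-h interval, 18/26 ≈ 0.69231 half-lives elapse, leaving f ≈ 0.6189 of each dose.
Accumulation ratio R = 1/(1 − f) ≈ 1/0.3811 ≈ 2.6240.
Single-dose peak C₀ = D/Vd = 453/150 ≈ 3.020 mcg/mL.
Cmax,ss = C₀/(1 − f) ≈ 3.020/0.3811 ≈ 7.924 mcg/mL.
One interval later, Cmin,ss = Cmax,ss·e^(−kτ) ≈ 7.924 × 0.6189 ≈ 4.904 mcg/mL.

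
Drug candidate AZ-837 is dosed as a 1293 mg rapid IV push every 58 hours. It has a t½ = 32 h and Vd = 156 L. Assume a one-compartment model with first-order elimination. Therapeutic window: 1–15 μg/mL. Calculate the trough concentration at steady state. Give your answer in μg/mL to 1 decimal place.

3.3 μg/mL

τ/t½ = 58/32 ≈ 1.8125, so fraction remaining f = (1/2)^(58/32) ≈ 0.2847.
At steady state, accumulation factor R = 1/(1 − e^(−kτ)) ≈ 1.3980.
Each bolus raises the concentration by D/Vd = 1293/156 ≈ 8.288 μg/mL.
Cmax,ss = C₀/(1 − f) ≈ 8.288/0.7153 ≈ 11.587 μg/mL.
Steady-state trough Cmin,ss = Cmax,ss·f ≈ 11.587 × 0.2847 ≈ 3.299 μg/mL.
Trough 3.3 μg/mL vs MEC 1 μg/mL: adequate.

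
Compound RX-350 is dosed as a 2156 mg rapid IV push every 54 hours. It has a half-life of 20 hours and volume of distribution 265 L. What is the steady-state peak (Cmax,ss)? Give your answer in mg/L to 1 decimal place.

9.6 mg/L

k = ln2/t½ = ln2/20 ≈ 0.034657 h⁻¹; fraction remaining f = e^(−kτ) = e^(−0.034657×54) ≈ 0.1539.
Accumulation ratio R = 1/(1 − f) ≈ 1/0.8461 ≈ 1.1819.
Each bolus raises the concentration by D/Vd = 2156/265 ≈ 8.136 mg/L.
Steady-state peak Cmax,ss = C₀·R ≈ 8.136 × 1.1819 ≈ 9.616 mg/L.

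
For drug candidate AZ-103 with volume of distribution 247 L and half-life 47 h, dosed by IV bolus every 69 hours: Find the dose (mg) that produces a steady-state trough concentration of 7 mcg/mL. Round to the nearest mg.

τ/t½ = 69/47 ≈ 1.4681, so f = (1/2)^(69/47) ≈ 0.361462.
Cmin,ss = (D/Vd)·f/(1−f), so D = Cmin,ss·Vd·(1−f)/f.
D = 7 × 247 × (1−f)/f ≈ 7 × 247 × 1.76654 ≈ 3054.35 mg.

3054 mg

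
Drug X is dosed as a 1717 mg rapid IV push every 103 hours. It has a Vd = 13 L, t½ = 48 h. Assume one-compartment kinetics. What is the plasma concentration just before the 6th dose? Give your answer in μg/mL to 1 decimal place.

38.5 μg/mL

f = (1/2)^(τ/t½) = (1/2)^(103/48) ≈ 0.2260.
C₀ = D/Vd = 1717/13 ≈ 132.077 μg/mL.
Before the 6th dose, 5 doses have been given. Superposition: Cmin = C₀·(f + f² + … + f^5).
≈ 132.077 × (0.2260 + 0.0511 + 0.0115 + 0.0026 + 0.0006) ≈ 132.077 × 0.2918 ≈ 38.540 μg/mL.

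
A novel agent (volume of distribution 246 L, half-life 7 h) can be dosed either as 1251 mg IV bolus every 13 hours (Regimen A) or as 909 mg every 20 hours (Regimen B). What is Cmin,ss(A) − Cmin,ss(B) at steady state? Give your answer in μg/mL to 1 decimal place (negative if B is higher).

1.3 μg/mL

Regimen A: f = (1/2)^(13/7) ≈ 0.2760; Cmin,ss = (1251/246)·f/(1−f) ≈ 1.939 μg/mL.
Regimen B: f = (1/2)^(20/7) ≈ 0.1380; Cmin,ss = (909/246)·f/(1−f) ≈ 0.592 μg/mL.
Difference ≈ 1.939 − 0.592 ≈ 1.347 μg/mL.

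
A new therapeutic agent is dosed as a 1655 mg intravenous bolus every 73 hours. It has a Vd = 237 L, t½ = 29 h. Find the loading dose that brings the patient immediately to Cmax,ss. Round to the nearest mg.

2005 mg

f = (1/2)^(73/29) ≈ 0.174677; accumulation ratio R = 1/(1−f) ≈ 1.21165.
Loading dose to hit Cmax,ss on first dose: D_load = D_maint·R ≈ 1655 × 1.21165 ≈ 2005.28 mg.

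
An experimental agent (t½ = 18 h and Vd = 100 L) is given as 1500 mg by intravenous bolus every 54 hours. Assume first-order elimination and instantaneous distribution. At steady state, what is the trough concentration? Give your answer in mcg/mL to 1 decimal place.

The dosing interval is 3 half-lives, so f = 2^(−3) = 0.125.
At steady state, R = 1/(1 − 0.125) = 8/7.
Single-dose peak C₀ = D/Vd = 1500/100 = 15 mcg/mL.
Steady-state peak Cmax,ss = C₀·R = 15 × 8/7 ≈ 17.143 mcg/mL.
Steady-state trough Cmin,ss = Cmax,ss·f ≈ 17.143 × 0.125 ≈ 2.143 mcg/mL.

2.1 mcg/mL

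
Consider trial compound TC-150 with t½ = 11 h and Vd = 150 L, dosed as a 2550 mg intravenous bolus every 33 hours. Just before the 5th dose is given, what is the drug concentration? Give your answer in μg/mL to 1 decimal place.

2.4 μg/mL

f = (1/2)^(τ/t½) = (1/2)^(33/11) ≈ 0.1250.
C₀ = D/Vd = 2550/150 ≈ 17.000 μg/mL.
Before the 5th dose, 4 doses have been given. Superposition: Cmin = C₀·(f + f² + … + f^4).
≈ 17.000 × (0.1250 + 0.0156 + 0.0020 + 0.0002) ≈ 17.000 × 0.1428 ≈ 2.428 μg/mL.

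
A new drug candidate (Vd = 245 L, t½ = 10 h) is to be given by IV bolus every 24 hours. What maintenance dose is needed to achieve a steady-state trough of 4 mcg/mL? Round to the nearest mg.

4192 mg

τ/t½ = 24/10 ≈ 2.4, so f = (1/2)^(24/10) ≈ 0.189465.
Cmin,ss = (D/Vd)·f/(1−f), so D = Cmin,ss·Vd·(1−f)/f.
D = 4 × 245 × (1−f)/f ≈ 4 × 245 × 4.27802 ≈ 4192.46 mg.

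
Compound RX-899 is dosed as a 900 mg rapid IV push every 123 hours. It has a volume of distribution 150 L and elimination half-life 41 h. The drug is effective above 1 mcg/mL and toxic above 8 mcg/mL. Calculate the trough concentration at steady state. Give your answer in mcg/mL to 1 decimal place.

0.9 mcg/mL

τ = 123 h = 3 half-lives, so f = (1/2)^3 = 0.125.
Accumulation ratio R = 1/(1 − f) = 1/0.875 = 8/7.
Single-dose peak C₀ = D/Vd = 900/150 = 6 mcg/mL.
Steady-state peak Cmax,ss = C₀·R = 6 × 8/7 ≈ 6.857 mcg/mL.
Steady-state trough Cmin,ss = Cmax,ss·f ≈ 6.857 × 0.125 ≈ 0.857 mcg/mL.
Trough 0.9 mcg/mL vs MEC 1 mcg/mL: subtherapeutic.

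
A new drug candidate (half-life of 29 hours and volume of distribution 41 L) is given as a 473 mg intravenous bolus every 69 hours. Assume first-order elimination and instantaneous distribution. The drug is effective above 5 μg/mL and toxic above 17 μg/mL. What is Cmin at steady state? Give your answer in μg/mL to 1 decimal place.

2.7 μg/mL

τ/t½ = 69/29 ≈ 2.3793, so fraction remaining f = (1/2)^(69/29) ≈ 0.1922.
Accumulation ratio R = 1/(1 − f) ≈ 1/0.8078 ≈ 1.2379.
Each bolus raises the concentration by D/Vd = 473/41 ≈ 11.537 μg/mL.
Steady-state peak Cmax,ss = C₀·R ≈ 11.537 × 1.2379 ≈ 14.282 μg/mL.
Steady-state trough Cmin,ss = Cmax,ss·f ≈ 14.282 × 0.1922 ≈ 2.745 μg/mL.
Trough 2.7 μg/mL vs MEC 5 μg/mL: subtherapeutic.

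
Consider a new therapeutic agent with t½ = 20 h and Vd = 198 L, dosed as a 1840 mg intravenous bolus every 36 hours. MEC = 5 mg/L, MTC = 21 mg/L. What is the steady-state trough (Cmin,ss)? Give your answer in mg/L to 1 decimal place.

3.7 mg/L

Over one 36-h interval, 36/20 ≈ 1.8 half-lives elapse, leaving f ≈ 0.2872 of each dose.
At steady state, accumulation factor R = 1/(1 − e^(−kτ)) ≈ 1.4029.
Single-dose peak C₀ = D/Vd = 1840/198 ≈ 9.293 mg/L.
Cmax,ss = C₀/(1 − f) ≈ 9.293/0.7128 ≈ 13.037 mg/L.
Steady-state trough Cmin,ss = Cmax,ss·f ≈ 13.037 × 0.2872 ≈ 3.744 mg/L.
Trough 3.7 mg/L vs MEC 5 mg/L: subtherapeutic.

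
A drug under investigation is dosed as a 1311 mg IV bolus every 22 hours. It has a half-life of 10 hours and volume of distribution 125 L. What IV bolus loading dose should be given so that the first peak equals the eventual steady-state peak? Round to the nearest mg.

1676 mg

f = (1/2)^(22/10) ≈ 0.217638; accumulation ratio R = 1/(1−f) ≈ 1.27818.
Loading dose to hit Cmax,ss on first dose: D_load = D_maint·R ≈ 1311 × 1.27818 ≈ 1675.69 mg.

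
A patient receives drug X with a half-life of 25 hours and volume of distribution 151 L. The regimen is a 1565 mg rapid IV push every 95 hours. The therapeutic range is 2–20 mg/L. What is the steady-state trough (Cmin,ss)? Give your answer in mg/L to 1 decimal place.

0.8 mg/L

k = ln2/t½ = ln2/25 ≈ 0.027726 h⁻¹; fraction remaining f = e^(−kτ) = e^(−0.027726×95) ≈ 0.0718.
At steady state, accumulation factor R = 1/(1 − e^(−kτ)) ≈ 1.0774.
Each bolus raises the concentration by D/Vd = 1565/151 ≈ 10.364 mg/L.
Cmax,ss = C₀/(1 − f) ≈ 10.364/0.9282 ≈ 11.166 mg/L.
Steady-state trough Cmin,ss = Cmax,ss·f ≈ 11.166 × 0.0718 ≈ 0.802 mg/L.
Trough 0.8 mg/L vs MEC 2 mg/L: subtherapeutic.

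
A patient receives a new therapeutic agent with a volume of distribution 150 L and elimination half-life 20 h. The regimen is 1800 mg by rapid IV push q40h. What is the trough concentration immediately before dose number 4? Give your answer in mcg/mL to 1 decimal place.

3.9 mcg/mL

f = (1/2)^(τ/t½) = (1/2)^(40/20) ≈ 0.2500.
C₀ = D/Vd = 1800/150 ≈ 12.000 mcg/mL.
Before the 4th dose, 3 doses have been given. Superposition: Cmin = C₀·(f + f² + … + f^3).
≈ 12.000 × (0.2500 + 0.0625 + 0.0156) ≈ 12.000 × 0.3281 ≈ 3.937 mcg/mL.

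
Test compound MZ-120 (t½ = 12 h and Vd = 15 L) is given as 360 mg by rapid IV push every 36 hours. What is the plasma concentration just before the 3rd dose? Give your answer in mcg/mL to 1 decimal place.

f = (1/2)^(τ/t½) = (1/2)^(36/12) ≈ 0.1250.
C₀ = D/Vd = 360/15 ≈ 24.000 mcg/mL.
Before the 3rd dose, 2 doses have been given. Superposition: Cmin = C₀·(f + f²).
≈ 24.000 × (0.1250 + 0.0156) ≈ 24.000 × 0.1406 ≈ 3.374 mcg/mL.

3.4 mcg/mL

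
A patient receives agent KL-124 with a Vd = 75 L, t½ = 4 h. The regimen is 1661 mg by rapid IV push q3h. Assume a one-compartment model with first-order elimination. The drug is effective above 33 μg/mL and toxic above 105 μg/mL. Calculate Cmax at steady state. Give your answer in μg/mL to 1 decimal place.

54.6 μg/mL

τ/t½ = 3/4 ≈ 0.75, so fraction remaining f = (1/2)^(3/4) ≈ 0.5946.
At steady state, accumulation factor R = 1/(1 − e^(−kτ)) ≈ 2.4667.
Single-dose peak C₀ = D/Vd = 1661/75 ≈ 22.147 μg/mL.
Steady-state peak Cmax,ss = C₀·R ≈ 22.147 × 2.4667 ≈ 54.630 μg/mL.
Peak 54.6 μg/mL vs MTC 105 μg/mL: below toxic threshold.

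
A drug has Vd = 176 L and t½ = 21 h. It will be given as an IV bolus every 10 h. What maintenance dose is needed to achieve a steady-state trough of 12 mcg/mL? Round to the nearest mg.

826 mg

τ/t½ = 10/21 ≈ 0.47619, so f = (1/2)^(10/21) ≈ 0.718873.
Cmin,ss = (D/Vd)·f/(1−f), so D = Cmin,ss·Vd·(1−f)/f.
D = 12 × 176 × (1−f)/f ≈ 12 × 176 × 0.39107 ≈ 825.94 mg.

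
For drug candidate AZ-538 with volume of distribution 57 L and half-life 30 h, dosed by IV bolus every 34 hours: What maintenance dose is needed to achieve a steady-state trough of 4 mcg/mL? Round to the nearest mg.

τ/t½ = 34/30 ≈ 1.1333, so f = (1/2)^(34/30) ≈ 0.455861.
Cmin,ss = (D/Vd)·f/(1−f), so D = Cmin,ss·Vd·(1−f)/f.
D = 4 × 57 × (1−f)/f ≈ 4 × 57 × 1.19365 ≈ 272.15 mg.

272 mg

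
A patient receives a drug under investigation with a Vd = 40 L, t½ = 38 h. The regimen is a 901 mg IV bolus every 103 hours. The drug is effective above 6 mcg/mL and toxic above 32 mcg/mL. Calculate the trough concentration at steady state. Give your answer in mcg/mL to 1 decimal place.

τ/t½ = 103/38 ≈ 2.7105, so fraction remaining f = (1/2)^(103/38) ≈ 0.1528.
Accumulation ratio R = 1/(1 − f) ≈ 1/0.8472 ≈ 1.1804.
Each bolus raises the concentration by D/Vd = 901/40 ≈ 22.525 mcg/mL.
Cmax,ss = C₀/(1 − f) ≈ 22.525/0.8472 ≈ 26.588 mcg/mL.
One interval later, Cmin,ss = Cmax,ss·e^(−kτ) ≈ 26.588 × 0.1528 ≈ 4.063 mcg/mL.
Trough 4.1 mcg/mL vs MEC 6 mcg/mL: subtherapeutic.

4.1 mcg/mL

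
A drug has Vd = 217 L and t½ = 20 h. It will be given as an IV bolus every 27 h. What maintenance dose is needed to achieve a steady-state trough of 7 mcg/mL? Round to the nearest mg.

2353 mg

τ/t½ = 27/20 ≈ 1.35, so f = (1/2)^(27/20) ≈ 0.392292.
Cmin,ss = (D/Vd)·f/(1−f), so D = Cmin,ss·Vd·(1−f)/f.
D = 7 × 217 × (1−f)/f ≈ 7 × 217 × 1.54912 ≈ 2353.11 mg.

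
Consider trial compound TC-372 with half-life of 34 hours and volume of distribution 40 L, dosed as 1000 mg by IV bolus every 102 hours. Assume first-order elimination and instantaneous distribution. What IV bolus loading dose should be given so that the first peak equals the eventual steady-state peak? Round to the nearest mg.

f = (1/2)^(102/34) ≈ 0.125000; accumulation ratio R = 1/(1−f) ≈ 1.14286.
Loading dose to hit Cmax,ss on first dose: D_load = D_maint·R ≈ 1000 × 1.14286 ≈ 1142.86 mg.

1143 mg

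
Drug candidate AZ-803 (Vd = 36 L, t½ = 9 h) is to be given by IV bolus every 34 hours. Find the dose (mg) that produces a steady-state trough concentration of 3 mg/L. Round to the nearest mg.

τ/t½ = 34/9 ≈ 3.7778, so f = (1/2)^(34/9) ≈ 0.072908.
Cmin,ss = (D/Vd)·f/(1−f), so D = Cmin,ss·Vd·(1−f)/f.
D = 3 × 36 × (1−f)/f ≈ 3 × 36 × 12.71592 ≈ 1373.32 mg.

1373 mg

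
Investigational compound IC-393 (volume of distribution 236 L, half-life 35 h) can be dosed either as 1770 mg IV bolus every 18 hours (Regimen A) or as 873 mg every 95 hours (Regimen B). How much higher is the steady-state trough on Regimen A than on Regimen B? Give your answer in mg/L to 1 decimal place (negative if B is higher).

16.8 mg/L

Regimen A: f = (1/2)^(18/35) ≈ 0.7001; Cmin,ss = (1770/236)·f/(1−f) ≈ 17.508 mg/L.
Regimen B: f = (1/2)^(95/35) ≈ 0.1524; Cmin,ss = (873/236)·f/(1−f) ≈ 0.665 mg/L.
Difference ≈ 17.508 − 0.665 ≈ 16.843 mg/L.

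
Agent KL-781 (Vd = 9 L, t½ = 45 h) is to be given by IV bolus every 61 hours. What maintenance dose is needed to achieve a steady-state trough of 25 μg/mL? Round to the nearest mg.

τ/t½ = 61/45 ≈ 1.3556, so f = (1/2)^(61/45) ≈ 0.390784.
Cmin,ss = (D/Vd)·f/(1−f), so D = Cmin,ss·Vd·(1−f)/f.
D = 25 × 9 × (1−f)/f ≈ 25 × 9 × 1.55896 ≈ 350.77 mg.

351 mg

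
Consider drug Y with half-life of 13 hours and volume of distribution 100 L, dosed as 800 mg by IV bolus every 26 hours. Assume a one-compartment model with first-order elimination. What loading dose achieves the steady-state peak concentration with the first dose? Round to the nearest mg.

f = (1/2)^(26/13) ≈ 0.250000; accumulation ratio R = 1/(1−f) ≈ 1.33333.
Loading dose to hit Cmax,ss on first dose: D_load = D_maint·R ≈ 800 × 1.33333 ≈ 1066.66 mg.

1067 mg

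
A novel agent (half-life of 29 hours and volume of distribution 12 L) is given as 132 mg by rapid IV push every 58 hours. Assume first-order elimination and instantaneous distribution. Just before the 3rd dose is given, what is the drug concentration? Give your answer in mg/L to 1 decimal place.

f = (1/2)^(τ/t½) = (1/2)^(58/29) ≈ 0.2500.
C₀ = D/Vd = 132/12 ≈ 11.000 mg/L.
Before the 3rd dose, 2 doses have been given. Superposition: Cmin = C₀·(f + f²).
≈ 11.000 × (0.2500 + 0.0625) ≈ 11.000 × 0.3125 ≈ 3.438 mg/L.

3.4 mg/L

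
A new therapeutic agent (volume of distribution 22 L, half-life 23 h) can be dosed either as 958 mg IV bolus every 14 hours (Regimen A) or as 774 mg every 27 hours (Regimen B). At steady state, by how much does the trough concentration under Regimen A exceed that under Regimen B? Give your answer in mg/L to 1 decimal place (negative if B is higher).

55.0 mg/L

Regimen A: f = (1/2)^(14/23) ≈ 0.6558; Cmin,ss = (958/22)·f/(1−f) ≈ 82.967 mg/L.
Regimen B: f = (1/2)^(27/23) ≈ 0.4432; Cmin,ss = (774/22)·f/(1−f) ≈ 28.004 mg/L.
Difference ≈ 82.967 − 28.004 ≈ 54.963 mg/L.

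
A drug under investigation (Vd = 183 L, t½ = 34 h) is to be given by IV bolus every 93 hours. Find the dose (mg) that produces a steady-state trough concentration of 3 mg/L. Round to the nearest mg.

τ/t½ = 93/34 ≈ 2.7353, so f = (1/2)^(93/34) ≈ 0.150174.
Cmin,ss = (D/Vd)·f/(1−f), so D = Cmin,ss·Vd·(1−f)/f.
D = 3 × 183 × (1−f)/f ≈ 3 × 183 × 5.65894 ≈ 3106.76 mg.

3107 mg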